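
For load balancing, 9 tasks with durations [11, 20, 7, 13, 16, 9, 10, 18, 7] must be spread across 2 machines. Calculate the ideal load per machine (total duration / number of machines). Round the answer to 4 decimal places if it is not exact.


Total processing time = 11 + 20 + 7 + 13 + 16 + 9 + 10 + 18 + 7 = 111
Number of machines = 2
Ideal balanced load = 111 / 2 = 55.5

55.5


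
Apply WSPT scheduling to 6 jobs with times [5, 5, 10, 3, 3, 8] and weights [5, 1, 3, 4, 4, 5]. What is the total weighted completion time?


Compute p/w ratios and sort ascending (WSPT): [(3, 4), (3, 4), (5, 5), (8, 5), (10, 3), (5, 1)]
Compute weighted completion times:
  Job (p=3,w=4): C=3, w*C=4*3=12
  Job (p=3,w=4): C=6, w*C=4*6=24
  Job (p=5,w=5): C=11, w*C=5*11=55
  Job (p=8,w=5): C=19, w*C=5*19=95
  Job (p=10,w=3): C=29, w*C=3*29=87
  Job (p=5,w=1): C=34, w*C=1*34=34
Total weighted completion time = 307

307


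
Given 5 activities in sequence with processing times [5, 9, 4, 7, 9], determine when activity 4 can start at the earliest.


Activity 4 starts after activities 1 through 3 complete.
Predecessor durations: [5, 9, 4]
ES = 5 + 9 + 4 = 18

18


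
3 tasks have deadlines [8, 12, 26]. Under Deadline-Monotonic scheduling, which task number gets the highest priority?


Sort tasks by relative deadline (ascending):
  Task 1: deadline = 8
  Task 2: deadline = 12
  Task 3: deadline = 26
Priority order (highest first): [1, 2, 3]
Highest priority task = 1

1


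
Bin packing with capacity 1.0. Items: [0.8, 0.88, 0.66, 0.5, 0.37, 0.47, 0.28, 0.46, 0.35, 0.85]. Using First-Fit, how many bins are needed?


Place items sequentially using First-Fit:
  Item 0.8 -> new Bin 1
  Item 0.88 -> new Bin 2
  Item 0.66 -> new Bin 3
  Item 0.5 -> new Bin 4
  Item 0.37 -> Bin 4 (now 0.87)
  Item 0.47 -> new Bin 5
  Item 0.28 -> Bin 3 (now 0.94)
  Item 0.46 -> Bin 5 (now 0.93)
  Item 0.35 -> new Bin 6
  Item 0.85 -> new Bin 7
Total bins used = 7

7


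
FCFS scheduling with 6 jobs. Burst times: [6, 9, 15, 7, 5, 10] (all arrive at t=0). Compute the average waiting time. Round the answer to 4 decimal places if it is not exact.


FCFS order (as given): [6, 9, 15, 7, 5, 10]
Waiting times:
  Job 1: wait = 0
  Job 2: wait = 6
  Job 3: wait = 15
  Job 4: wait = 30
  Job 5: wait = 37
  Job 6: wait = 42
Sum of waiting times = 130
Average waiting time = 130/6 = 21.6667

21.6667


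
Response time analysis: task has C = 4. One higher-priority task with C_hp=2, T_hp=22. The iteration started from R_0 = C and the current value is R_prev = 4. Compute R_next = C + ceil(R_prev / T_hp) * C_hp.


R_next = C + ceil(R_prev / T_hp) * C_hp
ceil(4 / 22) = ceil(0.1818) = 1
Interference = 1 * 2 = 2
R_next = 4 + 2 = 6

6


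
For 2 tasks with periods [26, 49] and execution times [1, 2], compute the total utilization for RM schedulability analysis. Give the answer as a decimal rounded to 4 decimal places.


Compute individual utilizations (exact fractions):
  Task 1: C/T = 1/26 (approx. 0.0385)
  Task 2: C/T = 2/49 (approx. 0.0408)
Total utilization U = 1/26 + 2/49 = 101/1274
Rounded to 4 decimal places: U = 0.0793
RM (Liu & Layland) bound for 2 tasks = 0.828427; compare with U = 101/1274 (approx. 0.079278)
U <= bound, so schedulable by RM sufficient condition.

0.0793


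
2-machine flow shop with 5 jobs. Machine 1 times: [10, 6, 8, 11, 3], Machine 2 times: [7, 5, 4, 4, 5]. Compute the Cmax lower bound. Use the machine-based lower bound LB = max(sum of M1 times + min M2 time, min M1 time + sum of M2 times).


LB1 = sum(M1 times) + min(M2 times) = 38 + 4 = 42
LB2 = min(M1 times) + sum(M2 times) = 3 + 25 = 28
Lower bound = max(LB1, LB2) = max(42, 28) = 42

42


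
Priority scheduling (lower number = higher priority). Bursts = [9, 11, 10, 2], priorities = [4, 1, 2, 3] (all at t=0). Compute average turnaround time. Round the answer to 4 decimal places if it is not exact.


Sort by priority (ascending = highest first):
Order: [(1, 11), (2, 10), (3, 2), (4, 9)]
Completion times:
  Priority 1, burst=11, C=11
  Priority 2, burst=10, C=21
  Priority 3, burst=2, C=23
  Priority 4, burst=9, C=32
Average turnaround = 87/4 = 21.75

21.75


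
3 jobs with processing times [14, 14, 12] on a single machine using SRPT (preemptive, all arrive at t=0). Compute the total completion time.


Since all jobs arrive at t=0, SRPT equals SPT ordering.
SPT order: [12, 14, 14]
Completion times:
  Job 1: p=12, C=12
  Job 2: p=14, C=26
  Job 3: p=14, C=40
Total completion time = 12 + 26 + 40 = 78

78


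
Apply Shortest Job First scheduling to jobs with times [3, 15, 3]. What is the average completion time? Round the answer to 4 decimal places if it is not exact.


SJF order (ascending): [3, 3, 15]
Completion times:
  Job 1: burst=3, C=3
  Job 2: burst=3, C=6
  Job 3: burst=15, C=21
Average completion = 30/3 = 10.0

10.0


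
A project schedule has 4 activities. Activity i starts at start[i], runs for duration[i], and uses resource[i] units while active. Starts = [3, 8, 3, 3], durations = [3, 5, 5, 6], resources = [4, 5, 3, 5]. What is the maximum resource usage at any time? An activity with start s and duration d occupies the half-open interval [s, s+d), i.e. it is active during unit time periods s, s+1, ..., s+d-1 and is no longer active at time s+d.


Each activity i is active on [start_i, start_i + duration_i).
Compute total resource usage per time slot:
  t=0: active resources = [], total = 0
  t=1: active resources = [], total = 0
  t=2: active resources = [], total = 0
  t=3: active resources = [4, 3, 5], total = 12
  t=4: active resources = [4, 3, 5], total = 12
  t=5: active resources = [4, 3, 5], total = 12
  t=6: active resources = [3, 5], total = 8
  t=7: active resources = [3, 5], total = 8
  t=8: active resources = [5, 5], total = 10
  t=9: active resources = [5], total = 5
  t=10: active resources = [5], total = 5
  t=11: active resources = [5], total = 5
  t=12: active resources = [5], total = 5
Peak resource demand = 12

12


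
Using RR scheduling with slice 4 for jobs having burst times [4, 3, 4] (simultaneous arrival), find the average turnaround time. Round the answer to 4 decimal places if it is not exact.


Time quantum = 4
Execution trace:
  J1 runs 4 units, time = 4
  J2 runs 3 units, time = 7
  J3 runs 4 units, time = 11
Finish times: [4, 7, 11]
Average turnaround = 22/3 = 7.3333

7.3333


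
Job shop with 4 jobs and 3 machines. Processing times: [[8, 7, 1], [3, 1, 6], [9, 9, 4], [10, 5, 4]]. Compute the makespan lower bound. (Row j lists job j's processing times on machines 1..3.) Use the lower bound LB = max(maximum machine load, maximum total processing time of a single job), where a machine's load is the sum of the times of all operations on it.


Machine loads:
  Machine 1: 8 + 3 + 9 + 10 = 30
  Machine 2: 7 + 1 + 9 + 5 = 22
  Machine 3: 1 + 6 + 4 + 4 = 15
Max machine load = 30
Job totals:
  Job 1: 16
  Job 2: 10
  Job 3: 22
  Job 4: 19
Max job total = 22
Lower bound = max(30, 22) = 30

30


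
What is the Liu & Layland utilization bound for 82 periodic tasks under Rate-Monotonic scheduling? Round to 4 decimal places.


Compute 2^(1/82) = 1.0084888420
Subtract 1: 1.0084888420 - 1 = 0.0084888420
Multiply by n: 82 * 0.0084888420 = 0.6960850440
Round to 4 dp: 0.6961

0.6961


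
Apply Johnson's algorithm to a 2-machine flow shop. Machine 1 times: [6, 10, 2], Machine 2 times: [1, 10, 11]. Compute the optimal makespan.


Apply Johnson's rule:
  Group 1 (a <= b): [(3, 2, 11), (2, 10, 10)]
  Group 2 (a > b): [(1, 6, 1)]
Optimal job order: [3, 2, 1]
Schedule:
  Job 3: M1 done at 2, M2 done at 13
  Job 2: M1 done at 12, M2 done at 23
  Job 1: M1 done at 18, M2 done at 24
Makespan = 24

24


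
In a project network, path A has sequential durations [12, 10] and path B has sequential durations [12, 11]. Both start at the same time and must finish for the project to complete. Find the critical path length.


Path A total = 12 + 10 = 22
Path B total = 12 + 11 = 23
Critical path = longest path = max(22, 23) = 23

23


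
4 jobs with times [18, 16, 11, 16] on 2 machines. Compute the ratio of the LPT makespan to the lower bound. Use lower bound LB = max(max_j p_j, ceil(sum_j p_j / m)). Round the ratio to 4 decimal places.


LPT order: [18, 16, 16, 11]
Machine loads after assignment: [29, 32]
LPT makespan = 32
Lower bound = max(max_job, ceil(total/2)) = max(18, 31) = 31
Ratio = 32 / 31 = 1.0323

1.0323


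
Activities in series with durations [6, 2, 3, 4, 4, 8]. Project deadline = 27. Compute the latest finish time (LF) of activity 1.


LF(activity 1) = deadline - sum of successor durations
Successors: activities 2 through 6 with durations [2, 3, 4, 4, 8]
Sum of successor durations = 21
LF = 27 - 21 = 6

6


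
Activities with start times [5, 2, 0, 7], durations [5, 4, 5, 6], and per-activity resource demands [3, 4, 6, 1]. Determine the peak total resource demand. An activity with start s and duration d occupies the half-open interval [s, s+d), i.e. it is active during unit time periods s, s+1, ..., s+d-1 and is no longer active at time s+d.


Each activity i is active on [start_i, start_i + duration_i).
Compute total resource usage per time slot:
  t=0: active resources = [6], total = 6
  t=1: active resources = [6], total = 6
  t=2: active resources = [4, 6], total = 10
  t=3: active resources = [4, 6], total = 10
  t=4: active resources = [4, 6], total = 10
  t=5: active resources = [3, 4], total = 7
  t=6: active resources = [3], total = 3
  t=7: active resources = [3, 1], total = 4
  t=8: active resources = [3, 1], total = 4
  t=9: active resources = [3, 1], total = 4
  t=10: active resources = [1], total = 1
  t=11: active resources = [1], total = 1
  t=12: active resources = [1], total = 1
Peak resource demand = 10

10


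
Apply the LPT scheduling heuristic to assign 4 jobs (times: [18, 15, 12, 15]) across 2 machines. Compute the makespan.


Sort jobs in decreasing order (LPT): [18, 15, 15, 12]
Assign each job to the least loaded machine:
  Machine 1: jobs [18, 12], load = 30
  Machine 2: jobs [15, 15], load = 30
Makespan = max load = 30

30


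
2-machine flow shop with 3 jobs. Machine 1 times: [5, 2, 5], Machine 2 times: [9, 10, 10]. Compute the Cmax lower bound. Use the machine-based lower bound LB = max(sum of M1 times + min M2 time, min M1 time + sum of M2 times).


LB1 = sum(M1 times) + min(M2 times) = 12 + 9 = 21
LB2 = min(M1 times) + sum(M2 times) = 2 + 29 = 31
Lower bound = max(LB1, LB2) = max(21, 31) = 31

31


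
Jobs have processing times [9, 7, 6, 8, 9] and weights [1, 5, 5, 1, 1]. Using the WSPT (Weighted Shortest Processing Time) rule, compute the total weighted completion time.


Compute p/w ratios and sort ascending (WSPT): [(6, 5), (7, 5), (8, 1), (9, 1), (9, 1)]
Compute weighted completion times:
  Job (p=6,w=5): C=6, w*C=5*6=30
  Job (p=7,w=5): C=13, w*C=5*13=65
  Job (p=8,w=1): C=21, w*C=1*21=21
  Job (p=9,w=1): C=30, w*C=1*30=30
  Job (p=9,w=1): C=39, w*C=1*39=39
Total weighted completion time = 185

185


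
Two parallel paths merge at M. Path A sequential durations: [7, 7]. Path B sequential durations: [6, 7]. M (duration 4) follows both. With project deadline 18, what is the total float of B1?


Forward pass: ES(B1) = sum of predecessors on chain B = 0
EF = ES + duration = 0 + 6 = 6
Backward pass: LF(M) = deadline = 18; LS(M) = 18 - 4 = 14
LF(B1) = LS(M) - sum(successors on chain B) = 14 - 7 = 7
LS = LF - duration = 7 - 6 = 1
Total float = LS - ES = 1 - 0 = 1

1


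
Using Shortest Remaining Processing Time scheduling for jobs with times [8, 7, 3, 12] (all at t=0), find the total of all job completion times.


Since all jobs arrive at t=0, SRPT equals SPT ordering.
SPT order: [3, 7, 8, 12]
Completion times:
  Job 1: p=3, C=3
  Job 2: p=7, C=10
  Job 3: p=8, C=18
  Job 4: p=12, C=30
Total completion time = 3 + 10 + 18 + 30 = 61

61


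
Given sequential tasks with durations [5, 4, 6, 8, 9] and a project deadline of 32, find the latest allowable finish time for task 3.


LF(activity 3) = deadline - sum of successor durations
Successors: activities 4 through 5 with durations [8, 9]
Sum of successor durations = 17
LF = 32 - 17 = 15

15


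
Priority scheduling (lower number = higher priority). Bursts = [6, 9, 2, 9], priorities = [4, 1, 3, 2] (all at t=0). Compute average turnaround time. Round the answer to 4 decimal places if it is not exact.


Sort by priority (ascending = highest first):
Order: [(1, 9), (2, 9), (3, 2), (4, 6)]
Completion times:
  Priority 1, burst=9, C=9
  Priority 2, burst=9, C=18
  Priority 3, burst=2, C=20
  Priority 4, burst=6, C=26
Average turnaround = 73/4 = 18.25

18.25


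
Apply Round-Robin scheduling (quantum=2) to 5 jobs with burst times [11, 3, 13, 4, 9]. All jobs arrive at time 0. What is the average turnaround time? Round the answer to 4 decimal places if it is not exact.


Time quantum = 2
Execution trace:
  J1 runs 2 units, time = 2
  J2 runs 2 units, time = 4
  J3 runs 2 units, time = 6
  J4 runs 2 units, time = 8
  J5 runs 2 units, time = 10
  J1 runs 2 units, time = 12
  J2 runs 1 units, time = 13
  J3 runs 2 units, time = 15
  J4 runs 2 units, time = 17
  J5 runs 2 units, time = 19
  J1 runs 2 units, time = 21
  J3 runs 2 units, time = 23
  J5 runs 2 units, time = 25
  J1 runs 2 units, time = 27
  J3 runs 2 units, time = 29
  J5 runs 2 units, time = 31
  J1 runs 2 units, time = 33
  J3 runs 2 units, time = 35
  J5 runs 1 units, time = 36
  J1 runs 1 units, time = 37
  J3 runs 2 units, time = 39
  J3 runs 1 units, time = 40
Finish times: [37, 13, 40, 17, 36]
Average turnaround = 143/5 = 28.6

28.6


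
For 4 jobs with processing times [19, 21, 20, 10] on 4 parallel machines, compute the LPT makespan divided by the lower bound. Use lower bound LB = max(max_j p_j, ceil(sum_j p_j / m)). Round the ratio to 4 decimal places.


LPT order: [21, 20, 19, 10]
Machine loads after assignment: [21, 20, 19, 10]
LPT makespan = 21
Lower bound = max(max_job, ceil(total/4)) = max(21, 18) = 21
Ratio = 21 / 21 = 1.0

1.0


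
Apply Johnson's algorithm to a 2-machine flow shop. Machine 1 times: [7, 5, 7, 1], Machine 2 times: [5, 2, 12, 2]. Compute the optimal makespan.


Apply Johnson's rule:
  Group 1 (a <= b): [(4, 1, 2), (3, 7, 12)]
  Group 2 (a > b): [(1, 7, 5), (2, 5, 2)]
Optimal job order: [4, 3, 1, 2]
Schedule:
  Job 4: M1 done at 1, M2 done at 3
  Job 3: M1 done at 8, M2 done at 20
  Job 1: M1 done at 15, M2 done at 25
  Job 2: M1 done at 20, M2 done at 27
Makespan = 27

27


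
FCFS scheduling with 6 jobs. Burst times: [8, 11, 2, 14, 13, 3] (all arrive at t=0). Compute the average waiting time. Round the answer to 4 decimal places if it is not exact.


FCFS order (as given): [8, 11, 2, 14, 13, 3]
Waiting times:
  Job 1: wait = 0
  Job 2: wait = 8
  Job 3: wait = 19
  Job 4: wait = 21
  Job 5: wait = 35
  Job 6: wait = 48
Sum of waiting times = 131
Average waiting time = 131/6 = 21.8333

21.8333


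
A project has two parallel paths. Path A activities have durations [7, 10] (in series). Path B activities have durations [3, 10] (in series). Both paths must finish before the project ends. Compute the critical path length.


Path A total = 7 + 10 = 17
Path B total = 3 + 10 = 13
Critical path = longest path = max(17, 13) = 17

17


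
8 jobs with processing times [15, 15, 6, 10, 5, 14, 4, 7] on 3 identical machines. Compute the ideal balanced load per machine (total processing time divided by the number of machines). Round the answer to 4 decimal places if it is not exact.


Total processing time = 15 + 15 + 6 + 10 + 5 + 14 + 4 + 7 = 76
Number of machines = 3
Ideal balanced load = 76 / 3 = 25.3333

25.3333


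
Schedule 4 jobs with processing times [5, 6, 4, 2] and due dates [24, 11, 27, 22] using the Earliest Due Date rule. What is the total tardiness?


Sort by due date (EDD order): [(6, 11), (2, 22), (5, 24), (4, 27)]
Compute completion times and tardiness:
  Job 1: p=6, d=11, C=6, tardiness=max(0,6-11)=0
  Job 2: p=2, d=22, C=8, tardiness=max(0,8-22)=0
  Job 3: p=5, d=24, C=13, tardiness=max(0,13-24)=0
  Job 4: p=4, d=27, C=17, tardiness=max(0,17-27)=0
Total tardiness = 0

0


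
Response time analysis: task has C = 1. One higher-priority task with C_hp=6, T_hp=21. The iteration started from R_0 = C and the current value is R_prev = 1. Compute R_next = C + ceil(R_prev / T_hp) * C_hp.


R_next = C + ceil(R_prev / T_hp) * C_hp
ceil(1 / 21) = ceil(0.0476) = 1
Interference = 1 * 6 = 6
R_next = 1 + 6 = 7

7


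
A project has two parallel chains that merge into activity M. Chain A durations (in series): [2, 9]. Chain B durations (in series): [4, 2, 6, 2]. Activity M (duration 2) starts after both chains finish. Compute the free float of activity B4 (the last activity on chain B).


ES(B4) = sum of predecessors on chain B = 12
EF(B4) = ES + duration = 12 + 2 = 14
Successor of B4 is M. ES(M) = max(sum(A), sum(B)) = max(11, 14) = 14
Free float = ES(successor) - EF(current) = 14 - 14 = 0

0


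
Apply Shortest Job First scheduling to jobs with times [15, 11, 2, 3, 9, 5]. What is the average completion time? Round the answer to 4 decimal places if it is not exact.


SJF order (ascending): [2, 3, 5, 9, 11, 15]
Completion times:
  Job 1: burst=2, C=2
  Job 2: burst=3, C=5
  Job 3: burst=5, C=10
  Job 4: burst=9, C=19
  Job 5: burst=11, C=30
  Job 6: burst=15, C=45
Average completion = 111/6 = 18.5

18.5


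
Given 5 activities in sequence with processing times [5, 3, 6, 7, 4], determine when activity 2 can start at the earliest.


Activity 2 starts after activities 1 through 1 complete.
Predecessor durations: [5]
ES = 5 = 5

5


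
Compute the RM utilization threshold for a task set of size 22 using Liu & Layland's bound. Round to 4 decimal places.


Compute 2^(1/22) = 1.0320082797
Subtract 1: 1.0320082797 - 1 = 0.0320082797
Multiply by n: 22 * 0.0320082797 = 0.7041821534
Round to 4 dp: 0.7042

0.7042


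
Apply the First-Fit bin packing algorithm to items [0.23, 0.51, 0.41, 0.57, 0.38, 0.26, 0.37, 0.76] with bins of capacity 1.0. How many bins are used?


Place items sequentially using First-Fit:
  Item 0.23 -> new Bin 1
  Item 0.51 -> Bin 1 (now 0.74)
  Item 0.41 -> new Bin 2
  Item 0.57 -> Bin 2 (now 0.98)
  Item 0.38 -> new Bin 3
  Item 0.26 -> Bin 1 (now 1.0)
  Item 0.37 -> Bin 3 (now 0.75)
  Item 0.76 -> new Bin 4
Total bins used = 4

4


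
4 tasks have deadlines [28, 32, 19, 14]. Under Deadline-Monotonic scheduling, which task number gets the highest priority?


Sort tasks by relative deadline (ascending):
  Task 4: deadline = 14
  Task 3: deadline = 19
  Task 1: deadline = 28
  Task 2: deadline = 32
Priority order (highest first): [4, 3, 1, 2]
Highest priority task = 4

4


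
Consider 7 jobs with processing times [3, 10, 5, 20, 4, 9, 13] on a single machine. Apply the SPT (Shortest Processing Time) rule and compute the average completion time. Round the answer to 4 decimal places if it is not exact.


Sort jobs by processing time (SPT order): [3, 4, 5, 9, 10, 13, 20]
Compute completion times sequentially:
  Job 1: processing = 3, completes at 3
  Job 2: processing = 4, completes at 7
  Job 3: processing = 5, completes at 12
  Job 4: processing = 9, completes at 21
  Job 5: processing = 10, completes at 31
  Job 6: processing = 13, completes at 44
  Job 7: processing = 20, completes at 64
Sum of completion times = 182
Average completion time = 182/7 = 26.0

26.0


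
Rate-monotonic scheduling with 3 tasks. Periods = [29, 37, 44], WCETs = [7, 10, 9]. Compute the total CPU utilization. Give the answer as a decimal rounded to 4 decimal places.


Compute individual utilizations (exact fractions):
  Task 1: C/T = 7/29 (approx. 0.2414)
  Task 2: C/T = 10/37 (approx. 0.2703)
  Task 3: C/T = 9/44 (approx. 0.2045)
Total utilization U = 7/29 + 10/37 + 9/44 = 33813/47212
Rounded to 4 decimal places: U = 0.7162
RM (Liu & Layland) bound for 3 tasks = 0.779763; compare with U = 33813/47212 (approx. 0.716195)
U <= bound, so schedulable by RM sufficient condition.

0.7162


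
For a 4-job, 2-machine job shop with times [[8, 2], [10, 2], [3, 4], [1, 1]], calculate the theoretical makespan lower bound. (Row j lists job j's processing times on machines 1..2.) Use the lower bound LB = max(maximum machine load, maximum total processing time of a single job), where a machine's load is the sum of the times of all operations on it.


Machine loads:
  Machine 1: 8 + 10 + 3 + 1 = 22
  Machine 2: 2 + 2 + 4 + 1 = 9
Max machine load = 22
Job totals:
  Job 1: 10
  Job 2: 12
  Job 3: 7
  Job 4: 2
Max job total = 12
Lower bound = max(22, 12) = 22

22


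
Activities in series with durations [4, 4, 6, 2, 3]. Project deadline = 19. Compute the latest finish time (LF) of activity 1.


LF(activity 1) = deadline - sum of successor durations
Successors: activities 2 through 5 with durations [4, 6, 2, 3]
Sum of successor durations = 15
LF = 19 - 15 = 4

4


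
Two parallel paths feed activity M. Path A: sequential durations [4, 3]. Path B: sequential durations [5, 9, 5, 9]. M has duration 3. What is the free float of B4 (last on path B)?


ES(B4) = sum of predecessors on chain B = 19
EF(B4) = ES + duration = 19 + 9 = 28
Successor of B4 is M. ES(M) = max(sum(A), sum(B)) = max(7, 28) = 28
Free float = ES(successor) - EF(current) = 28 - 28 = 0

0


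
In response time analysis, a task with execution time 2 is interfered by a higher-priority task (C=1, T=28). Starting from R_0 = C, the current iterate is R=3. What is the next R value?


R_next = C + ceil(R_prev / T_hp) * C_hp
ceil(3 / 28) = ceil(0.1071) = 1
Interference = 1 * 1 = 1
R_next = 2 + 1 = 3
R_next = R_prev, so the iteration has converged (response time = 3).

3


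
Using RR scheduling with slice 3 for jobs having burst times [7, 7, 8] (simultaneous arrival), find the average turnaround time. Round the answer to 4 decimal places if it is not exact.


Time quantum = 3
Execution trace:
  J1 runs 3 units, time = 3
  J2 runs 3 units, time = 6
  J3 runs 3 units, time = 9
  J1 runs 3 units, time = 12
  J2 runs 3 units, time = 15
  J3 runs 3 units, time = 18
  J1 runs 1 units, time = 19
  J2 runs 1 units, time = 20
  J3 runs 2 units, time = 22
Finish times: [19, 20, 22]
Average turnaround = 61/3 = 20.3333

20.3333


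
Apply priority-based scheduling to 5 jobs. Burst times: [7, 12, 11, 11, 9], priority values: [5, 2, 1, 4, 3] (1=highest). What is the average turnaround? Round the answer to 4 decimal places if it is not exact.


Sort by priority (ascending = highest first):
Order: [(1, 11), (2, 12), (3, 9), (4, 11), (5, 7)]
Completion times:
  Priority 1, burst=11, C=11
  Priority 2, burst=12, C=23
  Priority 3, burst=9, C=32
  Priority 4, burst=11, C=43
  Priority 5, burst=7, C=50
Average turnaround = 159/5 = 31.8

31.8


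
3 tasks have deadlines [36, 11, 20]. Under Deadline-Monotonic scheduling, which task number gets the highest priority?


Sort tasks by relative deadline (ascending):
  Task 2: deadline = 11
  Task 3: deadline = 20
  Task 1: deadline = 36
Priority order (highest first): [2, 3, 1]
Highest priority task = 2

2


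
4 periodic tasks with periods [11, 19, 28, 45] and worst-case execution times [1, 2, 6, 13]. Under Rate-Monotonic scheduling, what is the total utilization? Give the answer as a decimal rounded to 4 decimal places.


Compute individual utilizations (exact fractions):
  Task 1: C/T = 1/11 (approx. 0.0909)
  Task 2: C/T = 2/19 (approx. 0.1053)
  Task 3: C/T = 6/28 = 3/14 (approx. 0.2143)
  Task 4: C/T = 13/45 (approx. 0.2889)
Total utilization U = 1/11 + 2/19 + 3/14 + 13/45 = 92083/131670
Rounded to 4 decimal places: U = 0.6993
RM (Liu & Layland) bound for 4 tasks = 0.756828; compare with U = 92083/131670 (approx. 0.699347)
U <= bound, so schedulable by RM sufficient condition.

0.6993


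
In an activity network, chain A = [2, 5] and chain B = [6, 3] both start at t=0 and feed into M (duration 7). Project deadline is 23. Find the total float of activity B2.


Forward pass: ES(B2) = sum of predecessors on chain B = 6
EF = ES + duration = 6 + 3 = 9
Backward pass: LF(M) = deadline = 23; LS(M) = 23 - 7 = 16
LF(B2) = LS(M) - sum(successors on chain B) = 16 - 0 = 16
LS = LF - duration = 16 - 3 = 13
Total float = LS - ES = 13 - 6 = 7

7


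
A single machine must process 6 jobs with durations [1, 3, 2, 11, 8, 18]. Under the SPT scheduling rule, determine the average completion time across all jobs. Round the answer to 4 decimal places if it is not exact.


Sort jobs by processing time (SPT order): [1, 2, 3, 8, 11, 18]
Compute completion times sequentially:
  Job 1: processing = 1, completes at 1
  Job 2: processing = 2, completes at 3
  Job 3: processing = 3, completes at 6
  Job 4: processing = 8, completes at 14
  Job 5: processing = 11, completes at 25
  Job 6: processing = 18, completes at 43
Sum of completion times = 92
Average completion time = 92/6 = 15.3333

15.3333


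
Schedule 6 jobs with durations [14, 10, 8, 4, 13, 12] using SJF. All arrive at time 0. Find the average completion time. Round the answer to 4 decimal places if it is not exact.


SJF order (ascending): [4, 8, 10, 12, 13, 14]
Completion times:
  Job 1: burst=4, C=4
  Job 2: burst=8, C=12
  Job 3: burst=10, C=22
  Job 4: burst=12, C=34
  Job 5: burst=13, C=47
  Job 6: burst=14, C=61
Average completion = 180/6 = 30.0

30.0


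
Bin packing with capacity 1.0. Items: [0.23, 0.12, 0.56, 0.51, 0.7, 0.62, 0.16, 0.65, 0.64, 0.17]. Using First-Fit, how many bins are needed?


Place items sequentially using First-Fit:
  Item 0.23 -> new Bin 1
  Item 0.12 -> Bin 1 (now 0.35)
  Item 0.56 -> Bin 1 (now 0.91)
  Item 0.51 -> new Bin 2
  Item 0.7 -> new Bin 3
  Item 0.62 -> new Bin 4
  Item 0.16 -> Bin 2 (now 0.67)
  Item 0.65 -> new Bin 5
  Item 0.64 -> new Bin 6
  Item 0.17 -> Bin 2 (now 0.84)
Total bins used = 6

6


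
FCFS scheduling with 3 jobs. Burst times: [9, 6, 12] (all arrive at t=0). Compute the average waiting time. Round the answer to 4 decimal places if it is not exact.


FCFS order (as given): [9, 6, 12]
Waiting times:
  Job 1: wait = 0
  Job 2: wait = 9
  Job 3: wait = 15
Sum of waiting times = 24
Average waiting time = 24/3 = 8.0

8.0


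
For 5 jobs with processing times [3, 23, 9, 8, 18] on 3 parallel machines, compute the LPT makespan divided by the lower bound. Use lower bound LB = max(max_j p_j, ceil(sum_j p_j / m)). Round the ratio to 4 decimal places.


LPT order: [23, 18, 9, 8, 3]
Machine loads after assignment: [23, 18, 20]
LPT makespan = 23
Lower bound = max(max_job, ceil(total/3)) = max(23, 21) = 23
Ratio = 23 / 23 = 1.0

1.0


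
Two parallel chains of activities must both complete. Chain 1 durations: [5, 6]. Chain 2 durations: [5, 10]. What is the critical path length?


Path A total = 5 + 6 = 11
Path B total = 5 + 10 = 15
Critical path = longest path = max(11, 15) = 15

15


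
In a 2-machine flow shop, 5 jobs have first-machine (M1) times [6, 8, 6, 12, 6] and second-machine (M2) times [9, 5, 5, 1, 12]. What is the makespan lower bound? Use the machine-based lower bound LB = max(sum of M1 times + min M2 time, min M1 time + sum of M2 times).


LB1 = sum(M1 times) + min(M2 times) = 38 + 1 = 39
LB2 = min(M1 times) + sum(M2 times) = 6 + 32 = 38
Lower bound = max(LB1, LB2) = max(39, 38) = 39

39


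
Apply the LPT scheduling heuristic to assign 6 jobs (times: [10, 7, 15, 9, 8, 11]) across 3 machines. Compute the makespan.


Sort jobs in decreasing order (LPT): [15, 11, 10, 9, 8, 7]
Assign each job to the least loaded machine:
  Machine 1: jobs [15, 7], load = 22
  Machine 2: jobs [11, 8], load = 19
  Machine 3: jobs [10, 9], load = 19
Makespan = max load = 22

22


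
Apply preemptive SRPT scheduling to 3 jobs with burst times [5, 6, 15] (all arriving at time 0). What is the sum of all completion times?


Since all jobs arrive at t=0, SRPT equals SPT ordering.
SPT order: [5, 6, 15]
Completion times:
  Job 1: p=5, C=5
  Job 2: p=6, C=11
  Job 3: p=15, C=26
Total completion time = 5 + 11 + 26 = 42

42


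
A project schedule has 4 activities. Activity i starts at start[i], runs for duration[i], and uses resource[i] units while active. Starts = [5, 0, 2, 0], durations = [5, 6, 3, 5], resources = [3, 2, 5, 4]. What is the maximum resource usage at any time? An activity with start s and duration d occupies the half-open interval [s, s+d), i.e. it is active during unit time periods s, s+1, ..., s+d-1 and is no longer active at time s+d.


Each activity i is active on [start_i, start_i + duration_i).
Compute total resource usage per time slot:
  t=0: active resources = [2, 4], total = 6
  t=1: active resources = [2, 4], total = 6
  t=2: active resources = [2, 5, 4], total = 11
  t=3: active resources = [2, 5, 4], total = 11
  t=4: active resources = [2, 5, 4], total = 11
  t=5: active resources = [3, 2], total = 5
  t=6: active resources = [3], total = 3
  t=7: active resources = [3], total = 3
  t=8: active resources = [3], total = 3
  t=9: active resources = [3], total = 3
Peak resource demand = 11

11


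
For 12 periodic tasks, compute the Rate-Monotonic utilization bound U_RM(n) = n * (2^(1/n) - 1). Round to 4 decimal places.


Compute 2^(1/12) = 1.0594630944
Subtract 1: 1.0594630944 - 1 = 0.0594630944
Multiply by n: 12 * 0.0594630944 = 0.7135571328
Round to 4 dp: 0.7136

0.7136


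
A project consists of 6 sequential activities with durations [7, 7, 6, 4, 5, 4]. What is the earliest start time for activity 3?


Activity 3 starts after activities 1 through 2 complete.
Predecessor durations: [7, 7]
ES = 7 + 7 = 14

14


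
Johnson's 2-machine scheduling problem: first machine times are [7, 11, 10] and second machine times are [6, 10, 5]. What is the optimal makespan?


Apply Johnson's rule:
  Group 1 (a <= b): []
  Group 2 (a > b): [(2, 11, 10), (1, 7, 6), (3, 10, 5)]
Optimal job order: [2, 1, 3]
Schedule:
  Job 2: M1 done at 11, M2 done at 21
  Job 1: M1 done at 18, M2 done at 27
  Job 3: M1 done at 28, M2 done at 33
Makespan = 33

33


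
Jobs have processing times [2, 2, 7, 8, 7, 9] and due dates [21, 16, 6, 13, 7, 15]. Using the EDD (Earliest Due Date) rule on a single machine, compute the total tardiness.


Sort by due date (EDD order): [(7, 6), (7, 7), (8, 13), (9, 15), (2, 16), (2, 21)]
Compute completion times and tardiness:
  Job 1: p=7, d=6, C=7, tardiness=max(0,7-6)=1
  Job 2: p=7, d=7, C=14, tardiness=max(0,14-7)=7
  Job 3: p=8, d=13, C=22, tardiness=max(0,22-13)=9
  Job 4: p=9, d=15, C=31, tardiness=max(0,31-15)=16
  Job 5: p=2, d=16, C=33, tardiness=max(0,33-16)=17
  Job 6: p=2, d=21, C=35, tardiness=max(0,35-21)=14
Total tardiness = 64

64


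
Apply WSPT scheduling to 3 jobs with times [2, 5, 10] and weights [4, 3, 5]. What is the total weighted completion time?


Compute p/w ratios and sort ascending (WSPT): [(2, 4), (5, 3), (10, 5)]
Compute weighted completion times:
  Job (p=2,w=4): C=2, w*C=4*2=8
  Job (p=5,w=3): C=7, w*C=3*7=21
  Job (p=10,w=5): C=17, w*C=5*17=85
Total weighted completion time = 114

114


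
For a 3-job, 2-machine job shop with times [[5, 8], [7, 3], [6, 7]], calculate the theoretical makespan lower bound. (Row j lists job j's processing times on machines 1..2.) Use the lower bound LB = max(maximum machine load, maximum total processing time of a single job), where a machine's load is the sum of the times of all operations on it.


Machine loads:
  Machine 1: 5 + 7 + 6 = 18
  Machine 2: 8 + 3 + 7 = 18
Max machine load = 18
Job totals:
  Job 1: 13
  Job 2: 10
  Job 3: 13
Max job total = 13
Lower bound = max(18, 13) = 18

18


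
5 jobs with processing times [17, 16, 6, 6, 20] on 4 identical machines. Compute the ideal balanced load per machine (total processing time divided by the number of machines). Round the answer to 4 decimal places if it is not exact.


Total processing time = 17 + 16 + 6 + 6 + 20 = 65
Number of machines = 4
Ideal balanced load = 65 / 4 = 16.25

16.25


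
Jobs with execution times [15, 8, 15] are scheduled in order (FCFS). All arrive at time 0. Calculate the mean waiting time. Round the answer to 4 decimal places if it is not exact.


FCFS order (as given): [15, 8, 15]
Waiting times:
  Job 1: wait = 0
  Job 2: wait = 15
  Job 3: wait = 23
Sum of waiting times = 38
Average waiting time = 38/3 = 12.6667

12.6667


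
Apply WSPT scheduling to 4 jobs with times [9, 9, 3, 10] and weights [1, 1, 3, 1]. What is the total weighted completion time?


Compute p/w ratios and sort ascending (WSPT): [(3, 3), (9, 1), (9, 1), (10, 1)]
Compute weighted completion times:
  Job (p=3,w=3): C=3, w*C=3*3=9
  Job (p=9,w=1): C=12, w*C=1*12=12
  Job (p=9,w=1): C=21, w*C=1*21=21
  Job (p=10,w=1): C=31, w*C=1*31=31
Total weighted completion time = 73

73


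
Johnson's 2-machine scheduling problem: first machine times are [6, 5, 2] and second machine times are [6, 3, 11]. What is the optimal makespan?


Apply Johnson's rule:
  Group 1 (a <= b): [(3, 2, 11), (1, 6, 6)]
  Group 2 (a > b): [(2, 5, 3)]
Optimal job order: [3, 1, 2]
Schedule:
  Job 3: M1 done at 2, M2 done at 13
  Job 1: M1 done at 8, M2 done at 19
  Job 2: M1 done at 13, M2 done at 22
Makespan = 22

22


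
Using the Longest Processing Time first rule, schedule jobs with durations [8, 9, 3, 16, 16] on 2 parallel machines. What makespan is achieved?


Sort jobs in decreasing order (LPT): [16, 16, 9, 8, 3]
Assign each job to the least loaded machine:
  Machine 1: jobs [16, 9], load = 25
  Machine 2: jobs [16, 8, 3], load = 27
Makespan = max load = 27

27


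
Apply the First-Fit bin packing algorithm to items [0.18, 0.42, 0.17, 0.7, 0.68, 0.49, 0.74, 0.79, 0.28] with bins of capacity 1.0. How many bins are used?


Place items sequentially using First-Fit:
  Item 0.18 -> new Bin 1
  Item 0.42 -> Bin 1 (now 0.6)
  Item 0.17 -> Bin 1 (now 0.77)
  Item 0.7 -> new Bin 2
  Item 0.68 -> new Bin 3
  Item 0.49 -> new Bin 4
  Item 0.74 -> new Bin 5
  Item 0.79 -> new Bin 6
  Item 0.28 -> Bin 2 (now 0.98)
Total bins used = 6

6


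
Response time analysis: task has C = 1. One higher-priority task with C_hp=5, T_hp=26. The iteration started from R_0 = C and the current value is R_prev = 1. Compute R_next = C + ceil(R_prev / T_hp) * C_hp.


R_next = C + ceil(R_prev / T_hp) * C_hp
ceil(1 / 26) = ceil(0.0385) = 1
Interference = 1 * 5 = 5
R_next = 1 + 5 = 6

6


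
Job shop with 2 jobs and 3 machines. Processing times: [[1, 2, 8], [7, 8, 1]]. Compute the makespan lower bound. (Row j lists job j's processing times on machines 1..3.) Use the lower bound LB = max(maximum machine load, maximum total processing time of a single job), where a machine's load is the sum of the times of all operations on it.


Machine loads:
  Machine 1: 1 + 7 = 8
  Machine 2: 2 + 8 = 10
  Machine 3: 8 + 1 = 9
Max machine load = 10
Job totals:
  Job 1: 11
  Job 2: 16
Max job total = 16
Lower bound = max(10, 16) = 16

16


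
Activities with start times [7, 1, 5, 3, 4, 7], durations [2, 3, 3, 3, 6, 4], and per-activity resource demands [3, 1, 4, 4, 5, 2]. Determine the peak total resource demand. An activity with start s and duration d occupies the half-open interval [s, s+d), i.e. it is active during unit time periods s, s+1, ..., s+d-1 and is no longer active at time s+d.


Each activity i is active on [start_i, start_i + duration_i).
Compute total resource usage per time slot:
  t=0: active resources = [], total = 0
  t=1: active resources = [1], total = 1
  t=2: active resources = [1], total = 1
  t=3: active resources = [1, 4], total = 5
  t=4: active resources = [4, 5], total = 9
  t=5: active resources = [4, 4, 5], total = 13
  t=6: active resources = [4, 5], total = 9
  t=7: active resources = [3, 4, 5, 2], total = 14
  t=8: active resources = [3, 5, 2], total = 10
  t=9: active resources = [5, 2], total = 7
  t=10: active resources = [2], total = 2
Peak resource demand = 14

14


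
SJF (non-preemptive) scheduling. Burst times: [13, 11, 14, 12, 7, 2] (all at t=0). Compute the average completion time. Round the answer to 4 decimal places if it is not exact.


SJF order (ascending): [2, 7, 11, 12, 13, 14]
Completion times:
  Job 1: burst=2, C=2
  Job 2: burst=7, C=9
  Job 3: burst=11, C=20
  Job 4: burst=12, C=32
  Job 5: burst=13, C=45
  Job 6: burst=14, C=59
Average completion = 167/6 = 27.8333

27.8333


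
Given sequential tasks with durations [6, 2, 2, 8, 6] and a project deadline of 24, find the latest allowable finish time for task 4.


LF(activity 4) = deadline - sum of successor durations
Successors: activities 5 through 5 with durations [6]
Sum of successor durations = 6
LF = 24 - 6 = 18

18


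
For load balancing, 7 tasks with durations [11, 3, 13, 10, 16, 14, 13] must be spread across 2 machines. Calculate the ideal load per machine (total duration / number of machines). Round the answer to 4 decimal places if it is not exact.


Total processing time = 11 + 3 + 13 + 10 + 16 + 14 + 13 = 80
Number of machines = 2
Ideal balanced load = 80 / 2 = 40.0

40.0


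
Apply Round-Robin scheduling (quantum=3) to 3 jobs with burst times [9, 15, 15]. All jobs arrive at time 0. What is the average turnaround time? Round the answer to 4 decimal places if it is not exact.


Time quantum = 3
Execution trace:
  J1 runs 3 units, time = 3
  J2 runs 3 units, time = 6
  J3 runs 3 units, time = 9
  J1 runs 3 units, time = 12
  J2 runs 3 units, time = 15
  J3 runs 3 units, time = 18
  J1 runs 3 units, time = 21
  J2 runs 3 units, time = 24
  J3 runs 3 units, time = 27
  J2 runs 3 units, time = 30
  J3 runs 3 units, time = 33
  J2 runs 3 units, time = 36
  J3 runs 3 units, time = 39
Finish times: [21, 36, 39]
Average turnaround = 96/3 = 32.0

32.0


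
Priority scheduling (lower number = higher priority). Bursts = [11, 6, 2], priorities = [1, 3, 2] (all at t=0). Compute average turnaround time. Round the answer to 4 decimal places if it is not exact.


Sort by priority (ascending = highest first):
Order: [(1, 11), (2, 2), (3, 6)]
Completion times:
  Priority 1, burst=11, C=11
  Priority 2, burst=2, C=13
  Priority 3, burst=6, C=19
Average turnaround = 43/3 = 14.3333

14.3333


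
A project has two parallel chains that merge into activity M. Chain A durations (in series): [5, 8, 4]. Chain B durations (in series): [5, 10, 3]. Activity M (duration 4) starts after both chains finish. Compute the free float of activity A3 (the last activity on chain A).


ES(A3) = sum of predecessors on chain A = 13
EF(A3) = ES + duration = 13 + 4 = 17
Successor of A3 is M. ES(M) = max(sum(A), sum(B)) = max(17, 18) = 18
Free float = ES(successor) - EF(current) = 18 - 17 = 1

1


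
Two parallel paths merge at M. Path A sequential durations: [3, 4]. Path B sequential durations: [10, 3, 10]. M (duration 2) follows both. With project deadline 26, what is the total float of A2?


Forward pass: ES(A2) = sum of predecessors on chain A = 3
EF = ES + duration = 3 + 4 = 7
Backward pass: LF(M) = deadline = 26; LS(M) = 26 - 2 = 24
LF(A2) = LS(M) - sum(successors on chain A) = 24 - 0 = 24
LS = LF - duration = 24 - 4 = 20
Total float = LS - ES = 20 - 3 = 17

17


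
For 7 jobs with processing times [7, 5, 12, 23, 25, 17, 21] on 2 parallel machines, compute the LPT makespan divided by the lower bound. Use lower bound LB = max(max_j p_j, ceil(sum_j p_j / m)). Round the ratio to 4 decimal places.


LPT order: [25, 23, 21, 17, 12, 7, 5]
Machine loads after assignment: [54, 56]
LPT makespan = 56
Lower bound = max(max_job, ceil(total/2)) = max(25, 55) = 55
Ratio = 56 / 55 = 1.0182

1.0182


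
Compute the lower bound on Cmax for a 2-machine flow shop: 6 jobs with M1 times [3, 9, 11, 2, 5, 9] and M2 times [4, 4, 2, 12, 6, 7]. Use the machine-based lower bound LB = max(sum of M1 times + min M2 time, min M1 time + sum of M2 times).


LB1 = sum(M1 times) + min(M2 times) = 39 + 2 = 41
LB2 = min(M1 times) + sum(M2 times) = 2 + 35 = 37
Lower bound = max(LB1, LB2) = max(41, 37) = 41

41


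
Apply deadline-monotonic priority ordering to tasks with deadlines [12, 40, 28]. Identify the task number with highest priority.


Sort tasks by relative deadline (ascending):
  Task 1: deadline = 12
  Task 3: deadline = 28
  Task 2: deadline = 40
Priority order (highest first): [1, 3, 2]
Highest priority task = 1

1
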